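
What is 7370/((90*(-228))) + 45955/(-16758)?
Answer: -44549/14364 ≈ -3.1014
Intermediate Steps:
7370/((90*(-228))) + 45955/(-16758) = 7370/(-20520) + 45955*(-1/16758) = 7370*(-1/20520) - 6565/2394 = -737/2052 - 6565/2394 = -44549/14364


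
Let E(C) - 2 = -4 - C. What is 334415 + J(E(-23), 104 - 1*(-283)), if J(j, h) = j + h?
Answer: 334823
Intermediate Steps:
E(C) = -2 - C (E(C) = 2 + (-4 - C) = -2 - C)
J(j, h) = h + j
334415 + J(E(-23), 104 - 1*(-283)) = 334415 + ((104 - 1*(-283)) + (-2 - 1*(-23))) = 334415 + ((104 + 283) + (-2 + 23)) = 334415 + (387 + 21) = 334415 + 408 = 334823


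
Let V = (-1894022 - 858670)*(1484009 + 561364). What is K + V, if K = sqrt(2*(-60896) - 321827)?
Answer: -5630281894116 + 3*I*sqrt(49291) ≈ -5.6303e+12 + 666.05*I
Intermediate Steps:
V = -5630281894116 (V = -2752692*2045373 = -5630281894116)
K = 3*I*sqrt(49291) (K = sqrt(-121792 - 321827) = sqrt(-443619) = 3*I*sqrt(49291) ≈ 666.05*I)
K + V = 3*I*sqrt(49291) - 5630281894116 = -5630281894116 + 3*I*sqrt(49291)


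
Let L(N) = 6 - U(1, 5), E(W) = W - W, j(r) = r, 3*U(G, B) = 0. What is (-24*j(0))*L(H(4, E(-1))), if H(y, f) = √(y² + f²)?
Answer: 0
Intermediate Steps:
U(G, B) = 0 (U(G, B) = (⅓)*0 = 0)
E(W) = 0
H(y, f) = √(f² + y²)
L(N) = 6 (L(N) = 6 - 1*0 = 6 + 0 = 6)
(-24*j(0))*L(H(4, E(-1))) = -24*0*6 = 0*6 = 0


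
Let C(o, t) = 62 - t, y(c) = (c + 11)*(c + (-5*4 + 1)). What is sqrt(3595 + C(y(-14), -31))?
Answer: 2*sqrt(922) ≈ 60.729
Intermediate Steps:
y(c) = (-19 + c)*(11 + c) (y(c) = (11 + c)*(c + (-20 + 1)) = (11 + c)*(c - 19) = (11 + c)*(-19 + c) = (-19 + c)*(11 + c))
sqrt(3595 + C(y(-14), -31)) = sqrt(3595 + (62 - 1*(-31))) = sqrt(3595 + (62 + 31)) = sqrt(3595 + 93) = sqrt(3688) = 2*sqrt(922)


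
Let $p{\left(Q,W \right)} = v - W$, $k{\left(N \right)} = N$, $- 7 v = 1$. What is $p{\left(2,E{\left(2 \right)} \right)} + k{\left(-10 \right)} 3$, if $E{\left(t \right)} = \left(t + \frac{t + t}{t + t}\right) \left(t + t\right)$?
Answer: $- \frac{295}{7} \approx -42.143$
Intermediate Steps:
$v = - \frac{1}{7}$ ($v = \left(- \frac{1}{7}\right) 1 = - \frac{1}{7} \approx -0.14286$)
$E{\left(t \right)} = 2 t \left(1 + t\right)$ ($E{\left(t \right)} = \left(t + \frac{2 t}{2 t}\right) 2 t = \left(t + 2 t \frac{1}{2 t}\right) 2 t = \left(t + 1\right) 2 t = \left(1 + t\right) 2 t = 2 t \left(1 + t\right)$)
$p{\left(Q,W \right)} = - \frac{1}{7} - W$
$p{\left(2,E{\left(2 \right)} \right)} + k{\left(-10 \right)} 3 = \left(- \frac{1}{7} - 2 \cdot 2 \left(1 + 2\right)\right) - 30 = \left(- \frac{1}{7} - 2 \cdot 2 \cdot 3\right) - 30 = \left(- \frac{1}{7} - 12\right) - 30 = - \frac{85}{7} - 30 = - \frac{295}{7}$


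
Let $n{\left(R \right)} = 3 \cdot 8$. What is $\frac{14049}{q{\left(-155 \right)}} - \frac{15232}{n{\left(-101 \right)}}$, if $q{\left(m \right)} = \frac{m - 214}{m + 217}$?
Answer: $- \frac{368410}{123} \approx -2995.2$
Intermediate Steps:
$n{\left(R \right)} = 24$
$q{\left(m \right)} = \frac{-214 + m}{217 + m}$
$\frac{14049}{q{\left(-155 \right)}} - \frac{15232}{n{\left(-101 \right)}} = \frac{14049}{\frac{1}{217 - 155} \left(-214 - 155\right)} - \frac{15232}{24} = \frac{14049}{\frac{1}{62} \left(-369\right)} - \frac{1904}{3} = \frac{14049}{- \frac{369}{62}} - \frac{1904}{3} = 14049 \left(- \frac{62}{369}\right) - \frac{1904}{3} = - \frac{96782}{41} - \frac{1904}{3} = - \frac{368410}{123}$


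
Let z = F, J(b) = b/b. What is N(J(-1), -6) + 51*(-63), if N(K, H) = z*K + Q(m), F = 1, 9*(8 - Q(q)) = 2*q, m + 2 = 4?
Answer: -28840/9 ≈ -3204.4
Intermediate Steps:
m = 2 (m = -2 + 4 = 2)
J(b) = 1
Q(q) = 8 - 2*q/9
z = 1
N(K, H) = 68/9 + K (N(K, H) = 1*K + (8 - 2/9*2) = K + (8 - 4/9) = K + 68/9 = 68/9 + K)
N(J(-1), -6) + 51*(-63) = (68/9 + 1) + 51*(-63) = 77/9 - 3213 = -28840/9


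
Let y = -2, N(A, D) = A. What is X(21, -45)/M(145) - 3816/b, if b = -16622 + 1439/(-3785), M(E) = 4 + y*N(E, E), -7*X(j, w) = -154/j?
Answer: 1293392057/5725329519 ≈ 0.22591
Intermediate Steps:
X(j, w) = 22/j (X(j, w) = -(-22)/j = 22/j)
M(E) = 4 - 2*E
b = -62915709/3785 (b = -16622 + 1439*(-1/3785) = -16622 - 1439/3785 = -62915709/3785 ≈ -16622.)
X(21, -45)/M(145) - 3816/b = (22/21)/(4 - 2*145) - 3816/(-62915709/3785) = (22*(1/21))/(4 - 290) - 3816*(-3785/62915709) = (22/21)/(-286) + 4814520/20971903 = (22/21)*(-1/286) + 4814520/20971903 = -1/273 + 4814520/20971903 = 1293392057/5725329519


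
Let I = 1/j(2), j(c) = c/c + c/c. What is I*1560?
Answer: 780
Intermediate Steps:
j(c) = 2 (j(c) = 1 + 1 = 2)
I = 1/2 ≈ 0.50000
I*1560 = (1/2)*1560 = 780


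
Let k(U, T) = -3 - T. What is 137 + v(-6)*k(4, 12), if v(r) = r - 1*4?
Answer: 287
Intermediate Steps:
v(r) = -4 + r (v(r) = r - 4 = -4 + r)
137 + v(-6)*k(4, 12) = 137 + (-4 - 6)*(-3 - 1*12) = 137 - 10*(-3 - 12) = 137 - 10*(-15) = 137 + 150 = 287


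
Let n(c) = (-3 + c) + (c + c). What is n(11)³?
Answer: 27000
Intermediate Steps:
n(c) = -3 + 3*c (n(c) = (-3 + c) + 2*c = -3 + 3*c)
n(11)³ = (-3 + 3*11)³ = (-3 + 33)³ = 30³ = 27000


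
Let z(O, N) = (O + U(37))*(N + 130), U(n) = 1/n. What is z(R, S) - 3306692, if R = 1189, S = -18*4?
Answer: -119795952/37 ≈ -3.2377e+6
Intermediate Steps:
S = -72
z(O, N) = (130 + N)*(1/37 + O) (z(O, N) = (O + 1/37)*(N + 130) = (O + 1/37)*(130 + N) = (1/37 + O)*(130 + N) = (130 + N)*(1/37 + O))
z(R, S) - 3306692 = (130/37 + 130*1189 + (1/37)*(-72) - 72*1189) - 3306692 = (130/37 + 154570 - 72/37 - 85608) - 3306692 = 2551652/37 - 3306692 = -119795952/37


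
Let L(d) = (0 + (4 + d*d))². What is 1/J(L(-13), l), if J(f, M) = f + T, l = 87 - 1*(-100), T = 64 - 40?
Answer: 1/29953 ≈ 3.3386e-5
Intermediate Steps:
T = 24
l = 187 (l = 87 + 100 = 187)
L(d) = (4 + d²)² (L(d) = (0 + (4 + d²))² = (4 + d²)²)
J(f, M) = 24 + f (J(f, M) = f + 24 = 24 + f)
1/J(L(-13), l) = 1/(24 + (4 + (-13)²)²) = 1/(24 + (4 + 169)²) = 1/(24 + 173²) = 1/(24 + 29929) = 1/29953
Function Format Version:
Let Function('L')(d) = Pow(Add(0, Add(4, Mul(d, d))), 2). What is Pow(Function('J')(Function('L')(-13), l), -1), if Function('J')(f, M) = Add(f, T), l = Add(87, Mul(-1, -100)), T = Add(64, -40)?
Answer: Rational(1, 29953) ≈ 3.3386e-5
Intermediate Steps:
T = 24
l = 187 (l = Add(87, 100) = 187)
Function('L')(d) = Pow(Add(4, Pow(d, 2)), 2) (Function('L')(d) = Pow(Add(0, Add(4, Pow(d, 2))), 2) = Pow(Add(4, Pow(d, 2)), 2))
Function('J')(f, M) = Add(24, f) (Function('J')(f, M) = Add(f, 24) = Add(24, f))
Pow(Function('J')(Function('L')(-13), l), -1) = Pow(Add(24, Pow(Add(4, Pow(-13, 2)), 2)), -1) = Pow(Add(24, Pow(Add(4, 169), 2)), -1) = Pow(Add(24, Pow(173, 2)), -1) = Pow(Add(24, 29929), -1) = Pow(29953, -1) = Rational(1, 29953)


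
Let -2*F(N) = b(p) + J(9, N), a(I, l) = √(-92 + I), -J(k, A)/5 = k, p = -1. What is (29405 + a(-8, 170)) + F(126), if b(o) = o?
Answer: 29428 + 10*I ≈ 29428.0 + 10.0*I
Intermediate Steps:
J(k, A) = -5*k
F(N) = 23 (F(N) = -(-1 - 5*9)/2 = -(-1 - 45)/2 = -½*(-46) = 23)
(29405 + a(-8, 170)) + F(126) = (29405 + √(-92 - 8)) + 23 = (29405 + √(-100)) + 23 = (29405 + 10*I) + 23 = 29428 + 10*I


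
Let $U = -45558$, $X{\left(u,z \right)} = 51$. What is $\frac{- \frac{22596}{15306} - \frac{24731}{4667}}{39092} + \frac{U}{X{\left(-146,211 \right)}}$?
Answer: $- \frac{7067724777284855}{7911977999588} \approx -893.29$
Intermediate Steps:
$\frac{- \frac{22596}{15306} - \frac{24731}{4667}}{39092} + \frac{U}{X{\left(-146,211 \right)}} = \frac{- \frac{22596}{15306} - \frac{24731}{4667}}{39092} - \frac{45558}{51} = \left(\left(-22596\right) \frac{1}{15306} - \frac{24731}{4667}\right) \frac{1}{39092} - \frac{15186}{17} = \left(- \frac{3766}{2551} - \frac{24731}{4667}\right) \frac{1}{39092} - \frac{15186}{17} = \left(- \frac{80664703}{11905517}\right) \frac{1}{39092} - \frac{15186}{17} = - \frac{80664703}{465410470564} - \frac{15186}{17} = - \frac{7067724777284855}{7911977999588}$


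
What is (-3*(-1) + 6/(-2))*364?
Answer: 0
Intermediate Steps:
(-3*(-1) + 6/(-2))*364 = (3 + 6*(-1/2))*364 = (3 - 3)*364 = 0*364 = 0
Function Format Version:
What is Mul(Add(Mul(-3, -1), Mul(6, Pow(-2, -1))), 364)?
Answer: 0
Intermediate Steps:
Mul(Add(Mul(-3, -1), Mul(6, Pow(-2, -1))), 364) = Mul(Add(3, Mul(6, Rational(-1, 2))), 364) = Mul(Add(3, -3), 364) = Mul(0, 364) = 0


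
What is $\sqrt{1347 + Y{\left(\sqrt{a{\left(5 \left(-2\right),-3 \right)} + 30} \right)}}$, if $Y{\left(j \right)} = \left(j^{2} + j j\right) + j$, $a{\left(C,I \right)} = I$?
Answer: $\sqrt{1401 + 3 \sqrt{3}} \approx 37.499$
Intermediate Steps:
$Y{\left(j \right)} = j + 2 j^{2}$ ($Y{\left(j \right)} = \left(j^{2} + j^{2}\right) + j = 2 j^{2} + j = j + 2 j^{2}$)
$\sqrt{1347 + Y{\left(\sqrt{a{\left(5 \left(-2\right),-3 \right)} + 30} \right)}} = \sqrt{1347 + \sqrt{-3 + 30} \left(1 + 2 \sqrt{-3 + 30}\right)} = \sqrt{1347 + \sqrt{27} \left(1 + 2 \sqrt{27}\right)} = \sqrt{1347 + 3 \sqrt{3} \left(1 + 2 \cdot 3 \sqrt{3}\right)} = \sqrt{1347 + 3 \sqrt{3} \left(1 + 6 \sqrt{3}\right)}$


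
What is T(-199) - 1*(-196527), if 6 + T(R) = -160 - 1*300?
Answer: 196061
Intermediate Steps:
T(R) = -466 (T(R) = -6 + (-160 - 1*300) = -6 + (-160 - 300) = -6 - 460 = -466)
T(-199) - 1*(-196527) = -466 - 1*(-196527) = -466 + 196527 = 196061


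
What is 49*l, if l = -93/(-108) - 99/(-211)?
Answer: 495145/7596 ≈ 65.185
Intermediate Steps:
l = 10105/7596 (l = -93*(-1/108) - 99*(-1/211) = 31/36 + 99/211 = 10105/7596 ≈ 1.3303)
49*l = 49*(10105/7596) = 495145/7596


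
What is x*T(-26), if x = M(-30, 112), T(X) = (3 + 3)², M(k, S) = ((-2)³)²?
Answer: 2304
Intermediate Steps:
M(k, S) = 64 (M(k, S) = (-8)² = 64)
T(X) = 36 (T(X) = 6² = 36)
x = 64
x*T(-26) = 64*36 = 2304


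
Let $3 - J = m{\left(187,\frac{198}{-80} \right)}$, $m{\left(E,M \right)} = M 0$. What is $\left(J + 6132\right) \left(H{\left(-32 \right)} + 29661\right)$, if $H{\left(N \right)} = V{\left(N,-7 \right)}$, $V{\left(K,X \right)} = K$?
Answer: $181773915$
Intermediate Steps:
$H{\left(N \right)} = N$
$m{\left(E,M \right)} = 0$
$J = 3$ ($J = 3 - 0 = 3 + 0 = 3$)
$\left(J + 6132\right) \left(H{\left(-32 \right)} + 29661\right) = \left(3 + 6132\right) \left(-32 + 29661\right) = 6135 \cdot 29629 = 181773915$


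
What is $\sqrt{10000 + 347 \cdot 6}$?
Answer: $\sqrt{12082} \approx 109.92$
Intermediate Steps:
$\sqrt{10000 + 347 \cdot 6} = \sqrt{10000 + 2082} = \sqrt{12082}$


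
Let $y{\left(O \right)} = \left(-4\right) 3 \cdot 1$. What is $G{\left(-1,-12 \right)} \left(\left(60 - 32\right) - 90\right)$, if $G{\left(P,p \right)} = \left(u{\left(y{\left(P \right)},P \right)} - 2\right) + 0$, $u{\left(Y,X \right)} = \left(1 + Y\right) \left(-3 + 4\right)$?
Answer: $806$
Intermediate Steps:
$y{\left(O \right)} = -12$ ($y{\left(O \right)} = \left(-12\right) 1 = -12$)
$u{\left(Y,X \right)} = 1 + Y$ ($u{\left(Y,X \right)} = \left(1 + Y\right) 1 = 1 + Y$)
$G{\left(P,p \right)} = -13$ ($G{\left(P,p \right)} = \left(\left(1 - 12\right) - 2\right) + 0 = \left(-11 - 2\right) + 0 = -13 + 0 = -13$)
$G{\left(-1,-12 \right)} \left(\left(60 - 32\right) - 90\right) = - 13 \left(\left(60 - 32\right) - 90\right) = - 13 \left(28 - 90\right) = \left(-13\right) \left(-62\right) = 806$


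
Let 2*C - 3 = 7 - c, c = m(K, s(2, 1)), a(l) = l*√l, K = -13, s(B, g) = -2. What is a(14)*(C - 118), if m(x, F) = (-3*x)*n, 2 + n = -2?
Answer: -490*√14 ≈ -1833.4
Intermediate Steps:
n = -4 (n = -2 - 2 = -4)
m(x, F) = 12*x (m(x, F) = -3*x*(-4) = 12*x)
a(l) = l^(3/2)
c = -156 (c = 12*(-13) = -156)
C = 83 (C = 3/2 + (7 - 1*(-156))/2 = 3/2 + (7 + 156)/2 = 3/2 + (½)*163 = 3/2 + 163/2 = 83)
a(14)*(C - 118) = 14^(3/2)*(83 - 118) = (14*√14)*(-35) = -490*√14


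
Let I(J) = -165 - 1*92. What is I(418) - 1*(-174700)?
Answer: 174443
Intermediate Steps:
I(J) = -257 (I(J) = -165 - 92 = -257)
I(418) - 1*(-174700) = -257 - 1*(-174700) = -257 + 174700 = 174443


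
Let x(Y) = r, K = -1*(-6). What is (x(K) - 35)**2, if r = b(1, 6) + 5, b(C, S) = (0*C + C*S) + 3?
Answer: 441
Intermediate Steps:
b(C, S) = 3 + C*S (b(C, S) = (0 + C*S) + 3 = C*S + 3 = 3 + C*S)
K = 6
r = 14 (r = (3 + 1*6) + 5 = (3 + 6) + 5 = 9 + 5 = 14)
x(Y) = 14
(x(K) - 35)**2 = (14 - 35)**2 = (-21)**2 = 441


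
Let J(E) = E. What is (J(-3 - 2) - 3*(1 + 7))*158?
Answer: -4582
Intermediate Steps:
(J(-3 - 2) - 3*(1 + 7))*158 = ((-3 - 2) - 3*(1 + 7))*158 = (-5 - 3*8)*158 = (-5 - 24)*158 = -29*158 = -4582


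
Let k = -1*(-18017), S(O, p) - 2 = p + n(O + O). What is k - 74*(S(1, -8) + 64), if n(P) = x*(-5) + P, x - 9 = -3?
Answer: 15797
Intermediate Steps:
x = 6 (x = 9 - 3 = 6)
n(P) = -30 + P (n(P) = 6*(-5) + P = -30 + P)
S(O, p) = -28 + p + 2*O (S(O, p) = 2 + (p + (-30 + (O + O))) = 2 + (p + (-30 + 2*O)) = 2 + (-30 + p + 2*O) = -28 + p + 2*O)
k = 18017
k - 74*(S(1, -8) + 64) = 18017 - 74*((-28 - 8 + 2*1) + 64) = 18017 - 74*((-28 - 8 + 2) + 64) = 18017 - 74*(-34 + 64) = 18017 - 74*30 = 18017 - 2220 = 15797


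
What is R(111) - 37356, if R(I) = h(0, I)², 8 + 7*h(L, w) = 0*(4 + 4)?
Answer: -1830380/49 ≈ -37355.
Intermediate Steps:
h(L, w) = -8/7 (h(L, w) = -8/7 + (0*(4 + 4))/7 = -8/7 + (0*8)/7 = -8/7 + (⅐)*0 = -8/7 + 0 = -8/7)
R(I) = 64/49 (R(I) = (-8/7)² = 64/49)
R(111) - 37356 = 64/49 - 37356 = -1830380/49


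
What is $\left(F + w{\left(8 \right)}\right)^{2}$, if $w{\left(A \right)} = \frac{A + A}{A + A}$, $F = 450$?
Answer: $203401$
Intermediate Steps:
$w{\left(A \right)} = 1$ ($w{\left(A \right)} = \frac{2 A}{2 A} = 2 A \frac{1}{2 A} = 1$)
$\left(F + w{\left(8 \right)}\right)^{2} = \left(450 + 1\right)^{2} = 451^{2} = 203401$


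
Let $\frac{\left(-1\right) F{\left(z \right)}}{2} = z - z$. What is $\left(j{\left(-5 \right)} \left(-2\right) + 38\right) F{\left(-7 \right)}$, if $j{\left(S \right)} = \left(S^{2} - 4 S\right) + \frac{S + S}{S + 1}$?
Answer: $0$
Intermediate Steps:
$F{\left(z \right)} = 0$ ($F{\left(z \right)} = - 2 \left(z - z\right) = \left(-2\right) 0 = 0$)
$j{\left(S \right)} = S^{2} - 4 S + \frac{2 S}{1 + S}$ ($j{\left(S \right)} = \left(S^{2} - 4 S\right) + \frac{2 S}{1 + S} = S^{2} - 4 S + \frac{2 S}{1 + S}$)
$\left(j{\left(-5 \right)} \left(-2\right) + 38\right) F{\left(-7 \right)} = \left(- \frac{5 \left(-2 + \left(-5\right)^{2} - -15\right)}{1 - 5} \left(-2\right) + 38\right) 0 = \left(- \frac{5 \left(-2 + 25 + 15\right)}{-4} \left(-2\right) + 38\right) 0 = \left(\left(-5\right) \left(- \frac{1}{4}\right) 38 \left(-2\right) + 38\right) 0 = \left(\frac{95}{2} \left(-2\right) + 38\right) 0 = \left(-95 + 38\right) 0 = \left(-57\right) 0 = 0$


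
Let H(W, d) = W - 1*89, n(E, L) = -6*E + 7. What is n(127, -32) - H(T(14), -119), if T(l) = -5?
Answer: -661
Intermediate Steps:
n(E, L) = 7 - 6*E
H(W, d) = -89 + W (H(W, d) = W - 89 = -89 + W)
n(127, -32) - H(T(14), -119) = (7 - 6*127) - (-89 - 5) = (7 - 762) - 1*(-94) = -755 + 94 = -661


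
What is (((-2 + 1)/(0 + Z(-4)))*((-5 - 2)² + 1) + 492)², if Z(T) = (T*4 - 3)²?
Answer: 31528263844/130321 ≈ 2.4193e+5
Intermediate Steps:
Z(T) = (-3 + 4*T)² (Z(T) = (4*T - 3)² = (-3 + 4*T)²)
(((-2 + 1)/(0 + Z(-4)))*((-5 - 2)² + 1) + 492)² = (((-2 + 1)/(0 + (-3 + 4*(-4))²))*((-5 - 2)² + 1) + 492)² = ((-1/(0 + (-3 - 16)²))*((-7)² + 1) + 492)² = ((-1/(0 + (-19)²))*(49 + 1) + 492)² = (-1/(0 + 361)*50 + 492)² = (-1/361*50 + 492)² = (-50/361 + 492)² = (177562/361)² = 31528263844/130321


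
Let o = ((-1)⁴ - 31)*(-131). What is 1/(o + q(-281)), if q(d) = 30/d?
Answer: 281/1104300 ≈ 0.00025446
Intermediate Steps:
o = 3930 (o = (1 - 31)*(-131) = -30*(-131) = 3930)
1/(o + q(-281)) = 1/(3930 + 30/(-281)) = 1/(3930 + 30*(-1/281)) = 1/(3930 - 30/281) = 1/(1104300/281) = 281/1104300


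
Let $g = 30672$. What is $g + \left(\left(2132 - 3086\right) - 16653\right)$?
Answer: $13065$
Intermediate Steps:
$g + \left(\left(2132 - 3086\right) - 16653\right) = 30672 + \left(\left(2132 - 3086\right) - 16653\right) = 30672 - 17607 = 13065$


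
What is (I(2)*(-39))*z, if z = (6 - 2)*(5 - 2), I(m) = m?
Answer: -936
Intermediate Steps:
z = 12 (z = 4*3 = 12)
(I(2)*(-39))*z = (2*(-39))*12 = -78*12 = -936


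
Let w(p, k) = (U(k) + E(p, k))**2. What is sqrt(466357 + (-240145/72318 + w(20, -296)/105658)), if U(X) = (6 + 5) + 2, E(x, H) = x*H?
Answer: 2*sqrt(425736072209585726105055)/1910243811 ≈ 683.14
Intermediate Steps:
E(x, H) = H*x
U(X) = 13 (U(X) = 11 + 2 = 13)
w(p, k) = (13 + k*p)**2
sqrt(466357 + (-240145/72318 + w(20, -296)/105658)) = sqrt(466357 + (-240145/72318 + (13 - 296*20)**2/105658)) = sqrt(466357 + (-240145*1/72318 + (13 - 5920)**2*(1/105658))) = sqrt(466357 + (-240145/72318 + (-5907)**2*(1/105658))) = sqrt(466357 + (-240145/72318 + 34892649*(1/105658))) = sqrt(466357 + (-240145/72318 + 34892649/105658)) = sqrt(466357 + 624498337493/1910243811) = sqrt(891480071304020/1910243811) = 2*sqrt(425736072209585726105055)/1910243811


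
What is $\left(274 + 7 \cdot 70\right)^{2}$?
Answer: $583696$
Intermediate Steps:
$\left(274 + 7 \cdot 70\right)^{2} = \left(274 + 490\right)^{2} = 764^{2} = 583696$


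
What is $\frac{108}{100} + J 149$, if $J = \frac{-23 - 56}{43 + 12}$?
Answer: $- \frac{58558}{275} \approx -212.94$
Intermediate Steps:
$J = - \frac{79}{55} \approx -1.4364$
$\frac{108}{100} + J 149 = \frac{108}{100} - \frac{11771}{55} = 108 \cdot \frac{1}{100} - \frac{11771}{55} = \frac{27}{25} - \frac{11771}{55} = - \frac{58558}{275}$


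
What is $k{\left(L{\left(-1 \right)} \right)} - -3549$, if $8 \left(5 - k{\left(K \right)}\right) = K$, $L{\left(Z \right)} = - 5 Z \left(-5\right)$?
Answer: $\frac{28457}{8} \approx 3557.1$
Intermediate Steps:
$L{\left(Z \right)} = 25 Z$
$k{\left(K \right)} = 5 - \frac{K}{8}$
$k{\left(L{\left(-1 \right)} \right)} - -3549 = \left(5 - \frac{25 \left(-1\right)}{8}\right) - -3549 = \left(5 - - \frac{25}{8}\right) + 3549 = \left(5 + \frac{25}{8}\right) + 3549 = \frac{65}{8} + 3549 = \frac{28457}{8}$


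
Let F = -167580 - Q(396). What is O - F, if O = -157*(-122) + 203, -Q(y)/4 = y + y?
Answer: 183769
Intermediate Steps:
Q(y) = -8*y (Q(y) = -4*(y + y) = -8*y)
F = -164412 (F = -167580 - (-8)*396 = -167580 - 1*(-3168) = -167580 + 3168 = -164412)
O = 19357 (O = 19154 + 203 = 19357)
O - F = 19357 - 1*(-164412) = 19357 + 164412 = 183769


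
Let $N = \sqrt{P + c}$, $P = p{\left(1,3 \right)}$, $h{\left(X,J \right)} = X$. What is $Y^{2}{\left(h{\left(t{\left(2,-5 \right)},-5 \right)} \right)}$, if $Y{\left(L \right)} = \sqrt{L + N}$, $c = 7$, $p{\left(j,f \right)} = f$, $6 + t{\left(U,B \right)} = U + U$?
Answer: $-2 + \sqrt{10} \approx 1.1623$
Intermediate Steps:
$t{\left(U,B \right)} = -6 + 2 U$ ($t{\left(U,B \right)} = -6 + \left(U + U\right) = -6 + 2 U$)
$P = 3$
$N = \sqrt{10}$ ($N = \sqrt{3 + 7} = \sqrt{10} \approx 3.1623$)
$Y{\left(L \right)} = \sqrt{L + \sqrt{10}}$
$Y^{2}{\left(h{\left(t{\left(2,-5 \right)},-5 \right)} \right)} = \left(\sqrt{\left(-6 + 2 \cdot 2\right) + \sqrt{10}}\right)^{2} = \left(\sqrt{\left(-6 + 4\right) + \sqrt{10}}\right)^{2} = \left(\sqrt{-2 + \sqrt{10}}\right)^{2} = -2 + \sqrt{10}$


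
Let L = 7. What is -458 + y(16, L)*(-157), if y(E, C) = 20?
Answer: -3598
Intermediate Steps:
-458 + y(16, L)*(-157) = -458 + 20*(-157) = -458 - 3140 = -3598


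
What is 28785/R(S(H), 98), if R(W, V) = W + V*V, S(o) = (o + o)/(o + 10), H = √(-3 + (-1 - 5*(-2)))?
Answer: 6496515435/2167507546 - 143925*√6/2167507546 ≈ 2.9971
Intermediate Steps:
H = √6 (H = √(-3 + (-1 + 10)) = √(-3 + 9) = √6 ≈ 2.4495)
S(o) = 2*o/(10 + o) (S(o) = (2*o)/(10 + o) = 2*o/(10 + o))
R(W, V) = W + V²
28785/R(S(H), 98) = 28785/(2*√6/(10 + √6) + 98²) = 28785/(2*√6/(10 + √6) + 9604) = 28785/(9604 + 2*√6/(10 + √6))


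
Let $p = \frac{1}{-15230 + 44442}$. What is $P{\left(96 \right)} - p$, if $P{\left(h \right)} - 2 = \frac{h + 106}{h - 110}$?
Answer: $- \frac{2541451}{204484} \approx -12.429$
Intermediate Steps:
$P{\left(h \right)} = 2 + \frac{106 + h}{-110 + h}$ ($P{\left(h \right)} = 2 + \frac{h + 106}{h - 110} = 2 + \frac{106 + h}{-110 + h}$)
$p = \frac{1}{29212} \approx 3.4233 \cdot 10^{-5}$
$P{\left(96 \right)} - p = \frac{3 \left(-38 + 96\right)}{-110 + 96} - \frac{1}{29212} = 3 \frac{1}{-14} \cdot 58 - \frac{1}{29212} = 3 \left(- \frac{1}{14}\right) 58 - \frac{1}{29212} = - \frac{87}{7} - \frac{1}{29212} = - \frac{2541451}{204484}$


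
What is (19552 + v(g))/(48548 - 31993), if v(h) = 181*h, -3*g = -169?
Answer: 17849/9933 ≈ 1.7969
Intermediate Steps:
g = 169/3 (g = -⅓*(-169) = 169/3 ≈ 56.333)
(19552 + v(g))/(48548 - 31993) = (19552 + 181*(169/3))/(48548 - 31993) = (19552 + 30589/3)/16555 = (89245/3)*(1/16555) = 17849/9933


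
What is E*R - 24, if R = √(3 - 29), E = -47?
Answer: -24 - 47*I*√26 ≈ -24.0 - 239.65*I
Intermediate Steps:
R = I*√26 (R = √(-26) = I*√26 ≈ 5.099*I)
E*R - 24 = -47*I*√26 - 24 = -24 - 47*I*√26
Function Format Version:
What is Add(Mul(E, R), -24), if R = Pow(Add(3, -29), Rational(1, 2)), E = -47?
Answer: Add(-24, Mul(-47, I, Pow(26, Rational(1, 2)))) ≈ Add(-24.000, Mul(-239.65, I))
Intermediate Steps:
R = Mul(I, Pow(26, Rational(1, 2))) (R = Pow(-26, Rational(1, 2)) = Mul(I, Pow(26, Rational(1, 2))) ≈ Mul(5.0990, I))
Add(Mul(E, R), -24) = Add(Mul(-47, Mul(I, Pow(26, Rational(1, 2)))), -24) = Add(Mul(-47, I, Pow(26, Rational(1, 2))), -24) = Add(-24, Mul(-47, I, Pow(26, Rational(1, 2))))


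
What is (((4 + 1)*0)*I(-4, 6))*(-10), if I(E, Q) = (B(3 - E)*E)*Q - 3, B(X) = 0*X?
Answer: 0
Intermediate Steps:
B(X) = 0
I(E, Q) = -3 (I(E, Q) = (0*E)*Q - 3 = 0*Q - 3 = 0 - 3 = -3)
(((4 + 1)*0)*I(-4, 6))*(-10) = (((4 + 1)*0)*(-3))*(-10) = ((5*0)*(-3))*(-10) = (0*(-3))*(-10) = 0*(-10) = 0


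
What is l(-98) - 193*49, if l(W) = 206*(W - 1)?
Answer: -29851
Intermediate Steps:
l(W) = -206 + 206*W (l(W) = 206*(-1 + W) = -206 + 206*W)
l(-98) - 193*49 = (-206 + 206*(-98)) - 193*49 = (-206 - 20188) - 9457 = -20394 - 9457 = -29851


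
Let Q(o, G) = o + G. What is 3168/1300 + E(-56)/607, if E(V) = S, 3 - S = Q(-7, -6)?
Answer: 485944/197275 ≈ 2.4633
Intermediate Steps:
Q(o, G) = G + o
S = 16 (S = 3 - (-6 - 7) = 3 - 1*(-13) = 3 + 13 = 16)
E(V) = 16
3168/1300 + E(-56)/607 = 3168/1300 + 16/607 = 3168*(1/1300) + 16*(1/607) = 792/325 + 16/607 = 485944/197275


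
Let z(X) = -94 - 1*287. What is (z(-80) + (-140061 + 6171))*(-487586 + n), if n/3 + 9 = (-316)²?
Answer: 25248990195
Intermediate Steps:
z(X) = -381 (z(X) = -94 - 287 = -381)
n = 299541 (n = -27 + 3*(-316)² = -27 + 3*99856 = -27 + 299568 = 299541)
(z(-80) + (-140061 + 6171))*(-487586 + n) = (-381 + (-140061 + 6171))*(-487586 + 299541) = (-381 - 133890)*(-188045) = -134271*(-188045) = 25248990195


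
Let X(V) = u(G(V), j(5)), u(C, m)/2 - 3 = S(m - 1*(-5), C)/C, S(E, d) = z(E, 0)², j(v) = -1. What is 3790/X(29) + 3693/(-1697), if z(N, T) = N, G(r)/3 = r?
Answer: 278752944/470069 ≈ 593.00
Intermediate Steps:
G(r) = 3*r
S(E, d) = E²
u(C, m) = 6 + 2*(5 + m)²/C (u(C, m) = 6 + 2*((m - 1*(-5))²/C) = 6 + 2*((m + 5)²/C) = 6 + 2*((5 + m)²/C) = 6 + 2*(5 + m)²/C)
X(V) = 6 + 32/(3*V) (X(V) = 6 + 2*(5 - 1)²/((3*V)) = 6 + 2*(1/(3*V))*4² = 6 + 2*(1/(3*V))*16 = 6 + 32/(3*V))
3790/X(29) + 3693/(-1697) = 3790/(6 + (32/3)/29) + 3693/(-1697) = 3790/(6 + (32/3)*(1/29)) + 3693*(-1/1697) = 3790/(6 + 32/87) - 3693/1697 = 3790/(554/87) - 3693/1697 = 3790*(87/554) - 3693/1697 = 164865/277 - 3693/1697 = 278752944/470069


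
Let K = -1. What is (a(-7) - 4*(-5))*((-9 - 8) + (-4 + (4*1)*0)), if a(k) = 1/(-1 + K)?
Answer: -819/2 ≈ -409.50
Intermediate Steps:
a(k) = -½ (a(k) = 1/(-1 - 1) = 1/(-2) = -½)
(a(-7) - 4*(-5))*((-9 - 8) + (-4 + (4*1)*0)) = (-½ - 4*(-5))*((-9 - 8) + (-4 + (4*1)*0)) = (-½ + 20)*(-17 + (-4 + 4*0)) = 39*(-17 + (-4 + 0))/2 = 39*(-17 - 4)/2 = (39/2)*(-21) = -819/2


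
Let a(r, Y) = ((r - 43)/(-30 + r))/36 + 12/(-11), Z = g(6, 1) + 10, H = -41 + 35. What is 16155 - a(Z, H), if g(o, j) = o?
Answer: 9952119/616 ≈ 16156.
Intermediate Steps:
H = -6
Z = 16 (Z = 6 + 10 = 16)
a(r, Y) = -12/11 + (-43 + r)/(36*(-30 + r)) (a(r, Y) = ((-43 + r)/(-30 + r))*(1/36) + 12*(-1/11) = ((-43 + r)/(-30 + r))*(1/36) - 12/11 = (-43 + r)/(36*(-30 + r)) - 12/11 = -12/11 + (-43 + r)/(36*(-30 + r)))
16155 - a(Z, H) = 16155 - (12487 - 421*16)/(396*(-30 + 16)) = 16155 - (12487 - 6736)/(396*(-14)) = 16155 - (-1)*5751/(396*14) = 16155 - 1*(-639/616) = 16155 + 639/616 = 9952119/616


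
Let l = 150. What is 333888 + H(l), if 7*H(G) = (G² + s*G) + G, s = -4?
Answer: 337038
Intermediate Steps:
H(G) = -3*G/7 + G²/7 (H(G) = ((G² - 4*G) + G)/7 = (G² - 3*G)/7 = -3*G/7 + G²/7)
333888 + H(l) = 333888 + (⅐)*150*(-3 + 150) = 333888 + (⅐)*150*147 = 333888 + 3150 = 337038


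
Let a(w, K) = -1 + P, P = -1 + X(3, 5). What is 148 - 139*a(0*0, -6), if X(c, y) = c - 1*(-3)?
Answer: -408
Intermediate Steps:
X(c, y) = 3 + c (X(c, y) = c + 3 = 3 + c)
P = 5 (P = -1 + (3 + 3) = -1 + 6 = 5)
a(w, K) = 4 (a(w, K) = -1 + 5 = 4)
148 - 139*a(0*0, -6) = 148 - 139*4 = 148 - 556 = -408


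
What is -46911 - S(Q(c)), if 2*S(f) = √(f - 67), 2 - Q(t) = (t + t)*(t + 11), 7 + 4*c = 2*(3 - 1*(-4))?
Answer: -46911 - I*√1754/8 ≈ -46911.0 - 5.2351*I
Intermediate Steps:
c = 7/4 (c = -7/4 + (2*(3 - 1*(-4)))/4 = -7/4 + (2*(3 + 4))/4 = -7/4 + (2*7)/4 = -7/4 + (¼)*14 = -7/4 + 7/2 = 7/4 ≈ 1.7500)
Q(t) = 2 - 2*t*(11 + t) (Q(t) = 2 - (t + t)*(t + 11) = 2 - 2*t*(11 + t))
S(f) = √(-67 + f)/2 (S(f) = √(f - 67)/2 = √(-67 + f)/2)
-46911 - S(Q(c)) = -46911 - √(-67 + (2 - 22*7/4 - 2*(7/4)²))/2 = -46911 - √(-67 + (2 - 77/2 - 2*49/16))/2 = -46911 - √(-67 + (2 - 77/2 - 49/8))/2 = -46911 - √(-67 - 341/8)/2 = -46911 - √(-877/8)/2 = -46911 - I*√1754/4/2 = -46911 - I*√1754/8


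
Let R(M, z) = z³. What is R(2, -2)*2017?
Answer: -16136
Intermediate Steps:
R(2, -2)*2017 = (-2)³*2017 = -8*2017 = -16136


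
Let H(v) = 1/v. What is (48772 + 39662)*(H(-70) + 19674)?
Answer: 60894723843/35 ≈ 1.7398e+9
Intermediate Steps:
(48772 + 39662)*(H(-70) + 19674) = (48772 + 39662)*(1/(-70) + 19674) = 88434*(-1/70 + 19674) = 88434*(1377179/70) = 60894723843/35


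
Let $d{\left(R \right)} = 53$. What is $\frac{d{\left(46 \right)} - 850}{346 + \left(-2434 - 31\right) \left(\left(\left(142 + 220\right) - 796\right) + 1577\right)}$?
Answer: $\frac{797}{2817149} \approx 0.00028291$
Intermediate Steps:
$\frac{d{\left(46 \right)} - 850}{346 + \left(-2434 - 31\right) \left(\left(\left(142 + 220\right) - 796\right) + 1577\right)} = \frac{53 - 850}{346 + \left(-2434 - 31\right) \left(\left(\left(142 + 220\right) - 796\right) + 1577\right)} = - \frac{797}{346 - 2465 \left(\left(362 - 796\right) + 1577\right)} = - \frac{797}{346 - 2465 \left(-434 + 1577\right)} = - \frac{797}{346 - 2817495} = - \frac{797}{-2817149} = \left(-797\right) \left(- \frac{1}{2817149}\right) = \frac{797}{2817149}$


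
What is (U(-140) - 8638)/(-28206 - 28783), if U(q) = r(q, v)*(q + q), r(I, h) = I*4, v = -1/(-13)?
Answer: -148162/56989 ≈ -2.5998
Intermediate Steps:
v = 1/13 (v = -1*(-1/13) = 1/13 ≈ 0.076923)
r(I, h) = 4*I
U(q) = 8*q² (U(q) = (4*q)*(q + q) = (4*q)*(2*q) = 8*q²)
(U(-140) - 8638)/(-28206 - 28783) = (8*(-140)² - 8638)/(-28206 - 28783) = (8*19600 - 8638)/(-56989) = (156800 - 8638)*(-1/56989) = 148162*(-1/56989) = -148162/56989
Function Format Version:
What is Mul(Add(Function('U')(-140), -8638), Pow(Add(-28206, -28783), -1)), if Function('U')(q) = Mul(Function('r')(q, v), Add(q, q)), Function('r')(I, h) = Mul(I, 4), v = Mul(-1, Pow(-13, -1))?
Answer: Rational(-148162, 56989) ≈ -2.5998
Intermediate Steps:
v = Rational(1, 13) (v = Mul(-1, Rational(-1, 13)) = Rational(1, 13) ≈ 0.076923)
Function('r')(I, h) = Mul(4, I)
Function('U')(q) = Mul(8, Pow(q, 2)) (Function('U')(q) = Mul(Mul(4, q), Add(q, q)) = Mul(Mul(4, q), Mul(2, q)) = Mul(8, Pow(q, 2)))
Mul(Add(Function('U')(-140), -8638), Pow(Add(-28206, -28783), -1)) = Mul(Add(Mul(8, Pow(-140, 2)), -8638), Pow(Add(-28206, -28783), -1)) = Mul(Add(Mul(8, 19600), -8638), Pow(-56989, -1)) = Mul(Add(156800, -8638), Rational(-1, 56989)) = Mul(148162, Rational(-1, 56989)) = Rational(-148162, 56989)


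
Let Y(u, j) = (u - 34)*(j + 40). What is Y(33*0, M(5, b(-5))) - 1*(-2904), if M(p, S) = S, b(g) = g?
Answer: 1714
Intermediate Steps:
Y(u, j) = (-34 + u)*(40 + j)
Y(33*0, M(5, b(-5))) - 1*(-2904) = (-1360 - 34*(-5) + 40*(33*0) - 165*0) - 1*(-2904) = (-1360 + 170 + 40*0 - 5*0) + 2904 = (-1360 + 170 + 0 + 0) + 2904 = -1190 + 2904 = 1714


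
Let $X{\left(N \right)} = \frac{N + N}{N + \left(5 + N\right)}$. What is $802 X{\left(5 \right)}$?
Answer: $\frac{1604}{3} \approx 534.67$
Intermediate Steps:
$X{\left(N \right)} = \frac{2 N}{5 + 2 N}$
$802 X{\left(5 \right)} = 802 \cdot 2 \cdot 5 \frac{1}{5 + 2 \cdot 5} = 802 \cdot 2 \cdot 5 \frac{1}{5 + 10} = 802 \cdot 2 \cdot 5 \cdot \frac{1}{15} = 802 \cdot \frac{2}{3} = \frac{1604}{3}$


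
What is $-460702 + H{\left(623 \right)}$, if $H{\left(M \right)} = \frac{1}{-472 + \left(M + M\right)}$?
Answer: $- \frac{356583347}{774} \approx -4.607 \cdot 10^{5}$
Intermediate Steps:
$H{\left(M \right)} = \frac{1}{-472 + 2 M}$
$-460702 + H{\left(623 \right)} = -460702 + \frac{1}{2 \left(-236 + 623\right)} = -460702 + \frac{1}{2 \cdot 387} = -460702 + \frac{1}{2} \cdot \frac{1}{387} = -460702 + \frac{1}{774} = - \frac{356583347}{774}$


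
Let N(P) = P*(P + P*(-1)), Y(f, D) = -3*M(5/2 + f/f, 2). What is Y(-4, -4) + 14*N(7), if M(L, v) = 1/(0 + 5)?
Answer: -3/5 ≈ -0.60000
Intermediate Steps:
M(L, v) = 1/5
Y(f, D) = -3/5 (Y(f, D) = -3*1/5 = -3/5)
N(P) = 0 (N(P) = P*(P - P) = P*0 = 0)
Y(-4, -4) + 14*N(7) = -3/5 + 14*0 = -3/5 + 0 = -3/5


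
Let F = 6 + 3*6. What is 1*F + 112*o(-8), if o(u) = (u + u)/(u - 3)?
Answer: 2056/11 ≈ 186.91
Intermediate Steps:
F = 24 (F = 6 + 18 = 24)
o(u) = 2*u/(-3 + u) (o(u) = (2*u)/(-3 + u) = 2*u/(-3 + u))
1*F + 112*o(-8) = 1*24 + 112*(2*(-8)/(-3 - 8)) = 24 + 112*(2*(-8)/(-11)) = 24 + 112*(2*(-8)*(-1/11)) = 24 + 112*(16/11) = 24 + 1792/11 = 2056/11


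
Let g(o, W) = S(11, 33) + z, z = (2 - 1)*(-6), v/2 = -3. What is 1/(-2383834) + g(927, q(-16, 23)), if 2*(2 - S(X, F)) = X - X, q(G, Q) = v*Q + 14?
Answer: -9535337/2383834 ≈ -4.0000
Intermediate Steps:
v = -6 (v = 2*(-3) = -6)
q(G, Q) = 14 - 6*Q (q(G, Q) = -6*Q + 14 = 14 - 6*Q)
S(X, F) = 2 (S(X, F) = 2 - (X - X)/2 = 2 - 1/2*0 = 2 + 0 = 2)
z = -6 (z = 1*(-6) = -6)
g(o, W) = -4 (g(o, W) = 2 - 6 = -4)
1/(-2383834) + g(927, q(-16, 23)) = 1/(-2383834) - 4 = -1/2383834 - 4 = -9535337/2383834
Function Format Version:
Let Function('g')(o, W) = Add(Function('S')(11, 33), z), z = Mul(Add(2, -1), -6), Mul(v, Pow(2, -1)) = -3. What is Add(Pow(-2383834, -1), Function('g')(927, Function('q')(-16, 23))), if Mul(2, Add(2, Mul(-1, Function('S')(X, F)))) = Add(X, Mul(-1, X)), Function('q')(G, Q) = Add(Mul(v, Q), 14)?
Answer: Rational(-9535337, 2383834) ≈ -4.0000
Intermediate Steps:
v = -6 (v = Mul(2, -3) = -6)
Function('q')(G, Q) = Add(14, Mul(-6, Q)) (Function('q')(G, Q) = Add(Mul(-6, Q), 14) = Add(14, Mul(-6, Q)))
Function('S')(X, F) = 2 (Function('S')(X, F) = Add(2, Mul(Rational(-1, 2), Add(X, Mul(-1, X)))) = Add(2, Mul(Rational(-1, 2), 0)) = Add(2, 0) = 2)
z = -6 (z = Mul(1, -6) = -6)
Function('g')(o, W) = -4 (Function('g')(o, W) = Add(2, -6) = -4)
Add(Pow(-2383834, -1), Function('g')(927, Function('q')(-16, 23))) = Add(Pow(-2383834, -1), -4) = Add(Rational(-1, 2383834), -4) = Rational(-9535337, 2383834)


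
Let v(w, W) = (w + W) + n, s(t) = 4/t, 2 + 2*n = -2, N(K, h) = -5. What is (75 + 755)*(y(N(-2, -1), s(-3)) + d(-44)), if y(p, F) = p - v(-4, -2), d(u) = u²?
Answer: 1609370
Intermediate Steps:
n = -2 (n = -1 + (½)*(-2) = -1 - 1 = -2)
v(w, W) = -2 + W + w (v(w, W) = (w + W) - 2 = (W + w) - 2 = -2 + W + w)
y(p, F) = 8 + p (y(p, F) = p - (-2 - 2 - 4) = p - 1*(-8) = p + 8 = 8 + p)
(75 + 755)*(y(N(-2, -1), s(-3)) + d(-44)) = (75 + 755)*((8 - 5) + (-44)²) = 830*(3 + 1936) = 830*1939 = 1609370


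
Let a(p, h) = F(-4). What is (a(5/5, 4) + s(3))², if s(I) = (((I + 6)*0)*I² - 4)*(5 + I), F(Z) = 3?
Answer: 841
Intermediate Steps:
a(p, h) = 3
s(I) = -20 - 4*I (s(I) = (((6 + I)*0)*I² - 4)*(5 + I) = (0*I² - 4)*(5 + I) = (0 - 4)*(5 + I) = -4*(5 + I) = -20 - 4*I)
(a(5/5, 4) + s(3))² = (3 + (-20 - 4*3))² = (3 + (-20 - 12))² = (3 - 32)² = (-29)² = 841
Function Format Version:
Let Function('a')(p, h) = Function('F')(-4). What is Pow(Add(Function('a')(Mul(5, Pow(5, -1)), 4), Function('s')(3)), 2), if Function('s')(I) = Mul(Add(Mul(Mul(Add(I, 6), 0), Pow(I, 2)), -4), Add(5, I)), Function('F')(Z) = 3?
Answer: 841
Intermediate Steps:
Function('a')(p, h) = 3
Function('s')(I) = Add(-20, Mul(-4, I)) (Function('s')(I) = Mul(Add(Mul(Mul(Add(6, I), 0), Pow(I, 2)), -4), Add(5, I)) = Mul(Add(Mul(0, Pow(I, 2)), -4), Add(5, I)) = Mul(Add(0, -4), Add(5, I)) = Mul(-4, Add(5, I)) = Add(-20, Mul(-4, I)))
Pow(Add(Function('a')(Mul(5, Pow(5, -1)), 4), Function('s')(3)), 2) = Pow(Add(3, Add(-20, Mul(-4, 3))), 2) = Pow(Add(3, Add(-20, -12)), 2) = Pow(Add(3, -32), 2) = Pow(-29, 2) = 841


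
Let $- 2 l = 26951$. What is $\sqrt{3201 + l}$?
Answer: $\frac{i \sqrt{41098}}{2} \approx 101.36 i$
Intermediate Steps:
$l = - \frac{26951}{2}$ ($l = \left(- \frac{1}{2}\right) 26951 = - \frac{26951}{2} \approx -13476.0$)
$\sqrt{3201 + l} = \sqrt{3201 - \frac{26951}{2}} = \sqrt{- \frac{20549}{2}} = \frac{i \sqrt{41098}}{2}$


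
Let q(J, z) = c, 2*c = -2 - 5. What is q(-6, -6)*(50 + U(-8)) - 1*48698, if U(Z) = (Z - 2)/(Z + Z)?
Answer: -782003/16 ≈ -48875.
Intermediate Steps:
c = -7/2 (c = (-2 - 5)/2 = (½)*(-7) = -7/2 ≈ -3.5000)
q(J, z) = -7/2
U(Z) = (-2 + Z)/(2*Z) (U(Z) = (-2 + Z)/((2*Z)) = (-2 + Z)*(1/(2*Z)) = (-2 + Z)/(2*Z))
q(-6, -6)*(50 + U(-8)) - 1*48698 = -7*(50 + (½)*(-2 - 8)/(-8))/2 - 1*48698 = -7*(50 + (½)*(-⅛)*(-10))/2 - 48698 = -7*(50 + 5/8)/2 - 48698 = -7/2*405/8 - 48698 = -2835/16 - 48698 = -782003/16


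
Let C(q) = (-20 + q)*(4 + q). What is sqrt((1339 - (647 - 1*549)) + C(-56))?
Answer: 3*sqrt(577) ≈ 72.063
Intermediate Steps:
sqrt((1339 - (647 - 1*549)) + C(-56)) = sqrt((1339 - (647 - 1*549)) + (-80 + (-56)**2 - 16*(-56))) = sqrt((1339 - (647 - 549)) + (-80 + 3136 + 896)) = sqrt((1339 - 1*98) + 3952) = sqrt((1339 - 98) + 3952) = sqrt(1241 + 3952) = sqrt(5193) = 3*sqrt(577)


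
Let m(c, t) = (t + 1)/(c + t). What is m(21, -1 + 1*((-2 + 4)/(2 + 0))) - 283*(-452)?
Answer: 2686237/21 ≈ 1.2792e+5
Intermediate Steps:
m(c, t) = (1 + t)/(c + t)
m(21, -1 + 1*((-2 + 4)/(2 + 0))) - 283*(-452) = (1 + (-1 + 1*((-2 + 4)/(2 + 0))))/(21 + (-1 + 1*((-2 + 4)/(2 + 0)))) - 283*(-452) = (1 + (-1 + 1*(2/2)))/(21 + (-1 + 1*(2/2))) + 127916 = (1 + (-1 + 1*(2*(1/2))))/(21 + (-1 + 1*(2*(1/2)))) + 127916 = (1 + (-1 + 1*1))/(21 + (-1 + 1*1)) + 127916 = (1 + (-1 + 1))/(21 + (-1 + 1)) + 127916 = (1 + 0)/(21 + 0) + 127916 = 1/21 + 127916 = 2686237/21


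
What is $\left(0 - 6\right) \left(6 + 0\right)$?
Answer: $-36$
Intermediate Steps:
$\left(0 - 6\right) \left(6 + 0\right) = \left(-6\right) 6 = -36$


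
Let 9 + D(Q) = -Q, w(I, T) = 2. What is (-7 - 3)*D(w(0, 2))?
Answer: 110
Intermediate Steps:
D(Q) = -9 - Q
(-7 - 3)*D(w(0, 2)) = (-7 - 3)*(-9 - 1*2) = -10*(-9 - 2) = -10*(-11) = 110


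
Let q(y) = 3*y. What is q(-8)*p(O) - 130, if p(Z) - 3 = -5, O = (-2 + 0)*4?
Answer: -82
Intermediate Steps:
O = -8 (O = -2*4 = -8)
p(Z) = -2 (p(Z) = 3 - 5 = -2)
q(-8)*p(O) - 130 = (3*(-8))*(-2) - 130 = -24*(-2) - 130 = 48 - 130 = -82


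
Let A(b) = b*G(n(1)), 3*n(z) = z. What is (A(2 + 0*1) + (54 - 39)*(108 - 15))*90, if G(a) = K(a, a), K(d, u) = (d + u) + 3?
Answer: 126210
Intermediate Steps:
n(z) = z/3
K(d, u) = 3 + d + u
G(a) = 3 + 2*a (G(a) = 3 + a + a = 3 + 2*a)
A(b) = 11*b/3 (A(b) = b*(3 + 2*((⅓)*1)) = b*(3 + 2*(⅓)) = b*(3 + ⅔) = b*(11/3) = 11*b/3)
(A(2 + 0*1) + (54 - 39)*(108 - 15))*90 = (11*(2 + 0*1)/3 + (54 - 39)*(108 - 15))*90 = (11*(2 + 0)/3 + 15*93)*90 = ((11/3)*2 + 1395)*90 = (22/3 + 1395)*90 = (4207/3)*90 = 126210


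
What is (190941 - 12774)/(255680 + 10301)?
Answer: 178167/265981 ≈ 0.66985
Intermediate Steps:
(190941 - 12774)/(255680 + 10301) = 178167/265981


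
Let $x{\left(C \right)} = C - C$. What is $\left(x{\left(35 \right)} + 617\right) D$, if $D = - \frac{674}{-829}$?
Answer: $\frac{415858}{829} \approx 501.64$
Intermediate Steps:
$D = \frac{674}{829}$ ($D = \left(-674\right) \left(- \frac{1}{829}\right) = \frac{674}{829} \approx 0.81303$)
$x{\left(C \right)} = 0$
$\left(x{\left(35 \right)} + 617\right) D = \left(0 + 617\right) \frac{674}{829} = 617 \cdot \frac{674}{829} = \frac{415858}{829}$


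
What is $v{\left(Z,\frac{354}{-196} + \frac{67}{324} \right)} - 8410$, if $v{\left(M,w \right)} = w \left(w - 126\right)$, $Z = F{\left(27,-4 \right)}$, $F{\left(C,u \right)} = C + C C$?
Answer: $- \frac{2068282182263}{252047376} \approx -8205.9$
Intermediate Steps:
$F{\left(C,u \right)} = C + C^{2}$
$Z = 756$ ($Z = 27 \left(1 + 27\right) = 27 \cdot 28 = 756$)
$v{\left(M,w \right)} = w \left(-126 + w\right)$
$v{\left(Z,\frac{354}{-196} + \frac{67}{324} \right)} - 8410 = \left(\frac{354}{-196} + \frac{67}{324}\right) \left(-126 + \left(\frac{354}{-196} + \frac{67}{324}\right)\right) - 8410 = \left(354 \left(- \frac{1}{196}\right) + 67 \cdot \frac{1}{324}\right) \left(-126 + \left(354 \left(- \frac{1}{196}\right) + 67 \cdot \frac{1}{324}\right)\right) - 8410 = \left(- \frac{177}{98} + \frac{67}{324}\right) \left(-126 + \left(- \frac{177}{98} + \frac{67}{324}\right)\right) - 8410 = - \frac{25391 \left(-126 - \frac{25391}{15876}\right)}{15876} - 8410 = \left(- \frac{25391}{15876}\right) \left(- \frac{2025767}{15876}\right) - 8410 = \frac{51436249897}{252047376} - 8410 = - \frac{2068282182263}{252047376}$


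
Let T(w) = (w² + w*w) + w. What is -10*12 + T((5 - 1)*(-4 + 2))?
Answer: 0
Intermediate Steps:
T(w) = w + 2*w² (T(w) = (w² + w²) + w = 2*w² + w = w + 2*w²)
-10*12 + T((5 - 1)*(-4 + 2)) = -10*12 + ((5 - 1)*(-4 + 2))*(1 + 2*((5 - 1)*(-4 + 2))) = -120 + (4*(-2))*(1 + 2*(4*(-2))) = -120 - 8*(1 + 2*(-8)) = -120 - 8*(1 - 16) = -120 - 8*(-15) = -120 + 120 = 0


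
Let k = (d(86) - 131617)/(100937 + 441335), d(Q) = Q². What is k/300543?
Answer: -41407/54325351232 ≈ -7.6220e-7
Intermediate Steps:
k = -124221/542272 (k = (86² - 131617)/(100937 + 441335) = (7396 - 131617)/542272 = -124221*1/542272 = -124221/542272 ≈ -0.22907)
k/300543 = -124221/542272/300543 = -124221/542272*1/300543 = -41407/54325351232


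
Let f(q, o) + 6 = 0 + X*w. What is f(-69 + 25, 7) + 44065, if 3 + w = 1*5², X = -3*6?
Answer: 43663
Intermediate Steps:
X = -18
w = 22 (w = -3 + 1*5² = -3 + 1*25 = -3 + 25 = 22)
f(q, o) = -402 (f(q, o) = -6 + (0 - 18*22) = -6 + (0 - 396) = -6 - 396 = -402)
f(-69 + 25, 7) + 44065 = -402 + 44065 = 43663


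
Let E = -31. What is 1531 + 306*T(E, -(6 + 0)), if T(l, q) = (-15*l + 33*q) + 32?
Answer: 93025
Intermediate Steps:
T(l, q) = 32 - 15*l + 33*q
1531 + 306*T(E, -(6 + 0)) = 1531 + 306*(32 - 15*(-31) + 33*(-(6 + 0))) = 1531 + 306*(32 + 465 + 33*(-1*6)) = 1531 + 306*(32 + 465 + 33*(-6)) = 1531 + 306*(32 + 465 - 198) = 1531 + 306*299 = 1531 + 91494 = 93025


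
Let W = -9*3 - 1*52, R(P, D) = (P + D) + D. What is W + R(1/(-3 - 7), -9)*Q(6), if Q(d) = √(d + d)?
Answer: -79 - 181*√3/5 ≈ -141.70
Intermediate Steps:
Q(d) = √2*√d (Q(d) = √(2*d) = √2*√d)
R(P, D) = P + 2*D (R(P, D) = (D + P) + D = P + 2*D)
W = -79 (W = -27 - 52 = -79)
W + R(1/(-3 - 7), -9)*Q(6) = -79 + (1/(-3 - 7) + 2*(-9))*(√2*√6) = -79 + (1/(-10) - 18)*(2*√3) = -79 + (-⅒ - 18)*(2*√3) = -79 - 181*√3/5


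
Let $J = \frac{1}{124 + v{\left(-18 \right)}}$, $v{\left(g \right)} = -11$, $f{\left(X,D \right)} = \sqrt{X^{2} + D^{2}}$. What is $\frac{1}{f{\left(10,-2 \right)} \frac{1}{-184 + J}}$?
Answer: $- \frac{20791 \sqrt{26}}{5876} \approx -18.042$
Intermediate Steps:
$f{\left(X,D \right)} = \sqrt{D^{2} + X^{2}}$
$J = \frac{1}{113}$ ($J = \frac{1}{124 - 11} = \frac{1}{113} \approx 0.0088496$)
$\frac{1}{f{\left(10,-2 \right)} \frac{1}{-184 + J}} = \frac{1}{\sqrt{\left(-2\right)^{2} + 10^{2}} \frac{1}{-184 + \frac{1}{113}}} = \frac{1}{\sqrt{4 + 100} \frac{1}{- \frac{20791}{113}}} = \frac{1}{\sqrt{104} \left(- \frac{113}{20791}\right)} = \frac{1}{2 \sqrt{26} \left(- \frac{113}{20791}\right)} = \frac{1}{\left(- \frac{226}{20791}\right) \sqrt{26}} = - \frac{20791 \sqrt{26}}{5876}$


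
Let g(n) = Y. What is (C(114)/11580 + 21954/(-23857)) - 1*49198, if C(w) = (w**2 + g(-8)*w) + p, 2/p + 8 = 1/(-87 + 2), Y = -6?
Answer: -4627939707987193/94067912430 ≈ -49198.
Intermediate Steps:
p = -170/681 (p = 2/(-8 + 1/(-87 + 2)) = 2/(-8 + 1/(-85)) = 2/(-8 - 1/85) = 2/(-681/85) = 2*(-85/681) = -170/681 ≈ -0.24963)
g(n) = -6
C(w) = -170/681 + w**2 - 6*w (C(w) = (w**2 - 6*w) - 170/681 = -170/681 + w**2 - 6*w)
(C(114)/11580 + 21954/(-23857)) - 1*49198 = ((-170/681 + 114**2 - 6*114)/11580 + 21954/(-23857)) - 1*49198 = ((-170/681 + 12996 - 684)*(1/11580) + 21954*(-1/23857)) - 49198 = ((8384302/681)*(1/11580) - 21954/23857) - 49198 = (4192151/3942990 - 21954/23857) - 49198 = 13447743947/94067912430 - 49198 = -4627939707987193/94067912430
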